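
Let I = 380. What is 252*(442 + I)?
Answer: 207144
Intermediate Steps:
252*(442 + I) = 252*(442 + 380) = 252*822 = 207144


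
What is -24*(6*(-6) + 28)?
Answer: 192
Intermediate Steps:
-24*(6*(-6) + 28) = -24*(-36 + 28) = -24*(-8) = 192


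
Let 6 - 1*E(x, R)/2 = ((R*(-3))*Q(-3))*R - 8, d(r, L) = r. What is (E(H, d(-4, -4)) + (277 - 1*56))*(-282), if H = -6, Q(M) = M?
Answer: 10998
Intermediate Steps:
E(x, R) = 28 - 18*R² (E(x, R) = 12 - 2*(((R*(-3))*(-3))*R - 8) = 12 - 2*((-3*R*(-3))*R - 8) = 12 - 2*((9*R)*R - 8) = 12 - 2*(9*R² - 8) = 12 - 2*(-8 + 9*R²) = 12 + (16 - 18*R²) = 28 - 18*R²)
(E(H, d(-4, -4)) + (277 - 1*56))*(-282) = ((28 - 18*(-4)²) + (277 - 1*56))*(-282) = ((28 - 18*16) + (277 - 56))*(-282) = ((28 - 288) + 221)*(-282) = (-260 + 221)*(-282) = -39*(-282) = 10998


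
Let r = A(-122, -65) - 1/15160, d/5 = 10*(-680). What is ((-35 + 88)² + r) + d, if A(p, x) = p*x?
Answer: -352636761/15160 ≈ -23261.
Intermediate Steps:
d = -34000 (d = 5*(10*(-680)) = 5*(-6800) = -34000)
r = 120218799/15160 (r = -122*(-65) - 1/15160 = 7930 - 1*1/15160 = 7930 - 1/15160 = 120218799/15160 ≈ 7930.0)
((-35 + 88)² + r) + d = ((-35 + 88)² + 120218799/15160) - 34000 = (53² + 120218799/15160) - 34000 = (2809 + 120218799/15160) - 34000 = 162803239/15160 - 34000 = -352636761/15160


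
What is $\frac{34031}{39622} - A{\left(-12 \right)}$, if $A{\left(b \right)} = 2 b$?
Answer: $\frac{984959}{39622} \approx 24.859$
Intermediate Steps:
$\frac{34031}{39622} - A{\left(-12 \right)} = \frac{34031}{39622} - 2 \left(-12\right) = 34031 \cdot \frac{1}{39622} - -24 = \frac{34031}{39622} + 24 = \frac{984959}{39622}$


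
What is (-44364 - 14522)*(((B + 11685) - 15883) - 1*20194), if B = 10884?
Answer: 795432088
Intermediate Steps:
(-44364 - 14522)*(((B + 11685) - 15883) - 1*20194) = (-44364 - 14522)*(((10884 + 11685) - 15883) - 1*20194) = -58886*((22569 - 15883) - 20194) = -58886*(6686 - 20194) = -58886*(-13508) = 795432088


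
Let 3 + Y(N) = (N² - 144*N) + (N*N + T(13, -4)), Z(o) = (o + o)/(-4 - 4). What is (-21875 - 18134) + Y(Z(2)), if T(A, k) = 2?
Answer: -79875/2 ≈ -39938.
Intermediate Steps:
Z(o) = -o/4 (Z(o) = (2*o)/(-8) = (2*o)*(-⅛) = -o/4)
Y(N) = -1 - 144*N + 2*N² (Y(N) = -3 + ((N² - 144*N) + (N*N + 2)) = -3 + ((N² - 144*N) + (N² + 2)) = -3 + ((N² - 144*N) + (2 + N²)) = -3 + (2 - 144*N + 2*N²) = -1 - 144*N + 2*N²)
(-21875 - 18134) + Y(Z(2)) = (-21875 - 18134) + (-1 - (-36)*2 + 2*(-¼*2)²) = -40009 + (-1 - 144*(-½) + 2*(-½)²) = -40009 + (-1 + 72 + 2*(¼)) = -40009 + (-1 + 72 + ½) = -40009 + 143/2 = -79875/2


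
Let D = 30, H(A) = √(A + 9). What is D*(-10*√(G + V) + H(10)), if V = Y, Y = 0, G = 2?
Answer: -300*√2 + 30*√19 ≈ -293.50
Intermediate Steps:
V = 0
H(A) = √(9 + A)
D*(-10*√(G + V) + H(10)) = 30*(-10*√(2 + 0) + √(9 + 10)) = 30*(-10*√2 + √19) = 30*(√19 - 10*√2) = -300*√2 + 30*√19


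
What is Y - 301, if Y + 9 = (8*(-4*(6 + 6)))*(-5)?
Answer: 1610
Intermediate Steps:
Y = 1911 (Y = -9 + (8*(-4*(6 + 6)))*(-5) = -9 + (8*(-4*12))*(-5) = -9 + (8*(-48))*(-5) = -9 - 384*(-5) = -9 + 1920 = 1911)
Y - 301 = 1911 - 301 = 1610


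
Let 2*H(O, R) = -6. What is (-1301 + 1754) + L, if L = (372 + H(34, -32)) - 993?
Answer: -171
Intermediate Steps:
H(O, R) = -3 (H(O, R) = (½)*(-6) = -3)
L = -624 (L = (372 - 3) - 993 = 369 - 993 = -624)
(-1301 + 1754) + L = (-1301 + 1754) - 624 = 453 - 624 = -171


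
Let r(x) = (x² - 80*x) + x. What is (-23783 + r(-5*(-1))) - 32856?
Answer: -57009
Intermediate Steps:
r(x) = x² - 79*x
(-23783 + r(-5*(-1))) - 32856 = (-23783 + (-5*(-1))*(-79 - 5*(-1))) - 32856 = (-23783 + 5*(-79 + 5)) - 32856 = (-23783 + 5*(-74)) - 32856 = (-23783 - 370) - 32856 = -24153 - 32856 = -57009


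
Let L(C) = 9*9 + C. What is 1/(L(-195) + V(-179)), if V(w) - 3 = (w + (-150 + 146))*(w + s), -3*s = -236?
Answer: 1/18250 ≈ 5.4795e-5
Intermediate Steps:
s = 236/3 (s = -⅓*(-236) = 236/3 ≈ 78.667)
L(C) = 81 + C
V(w) = 3 + (-4 + w)*(236/3 + w) (V(w) = 3 + (w + (-150 + 146))*(w + 236/3) = 3 + (w - 4)*(236/3 + w) = 3 + (-4 + w)*(236/3 + w))
1/(L(-195) + V(-179)) = 1/((81 - 195) + (-935/3 + (-179)² + (224/3)*(-179))) = 1/(-114 + (-935/3 + 32041 - 40096/3)) = 1/(-114 + 18364) = 1/18250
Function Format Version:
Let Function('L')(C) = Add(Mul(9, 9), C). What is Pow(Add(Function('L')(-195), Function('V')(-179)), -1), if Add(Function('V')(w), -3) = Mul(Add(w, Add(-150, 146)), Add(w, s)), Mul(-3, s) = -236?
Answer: Rational(1, 18250) ≈ 5.4795e-5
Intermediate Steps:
s = Rational(236, 3) (s = Mul(Rational(-1, 3), -236) = Rational(236, 3) ≈ 78.667)
Function('L')(C) = Add(81, C)
Function('V')(w) = Add(3, Mul(Add(-4, w), Add(Rational(236, 3), w))) (Function('V')(w) = Add(3, Mul(Add(w, Add(-150, 146)), Add(w, Rational(236, 3)))) = Add(3, Mul(Add(w, -4), Add(Rational(236, 3), w))) = Add(3, Mul(Add(-4, w), Add(Rational(236, 3), w))))
Pow(Add(Function('L')(-195), Function('V')(-179)), -1) = Pow(Add(Add(81, -195), Add(Rational(-935, 3), Pow(-179, 2), Mul(Rational(224, 3), -179))), -1) = Pow(Add(-114, Add(Rational(-935, 3), 32041, Rational(-40096, 3))), -1) = Pow(Add(-114, 18364), -1) = Pow(18250, -1) = Rational(1, 18250)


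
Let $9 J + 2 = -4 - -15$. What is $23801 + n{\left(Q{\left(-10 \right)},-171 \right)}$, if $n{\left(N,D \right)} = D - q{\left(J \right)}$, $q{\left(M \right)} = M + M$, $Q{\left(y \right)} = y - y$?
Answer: $23628$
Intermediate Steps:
$Q{\left(y \right)} = 0$
$J = 1$ ($J = - \frac{2}{9} + \frac{-4 - -15}{9} = - \frac{2}{9} + \frac{-4 + 15}{9} = - \frac{2}{9} + \frac{1}{9} \cdot 11 = - \frac{2}{9} + \frac{11}{9} = 1$)
$q{\left(M \right)} = 2 M$
$n{\left(N,D \right)} = -2 + D$ ($n{\left(N,D \right)} = D - 2 \cdot 1 = D - 2 = -2 + D$)
$23801 + n{\left(Q{\left(-10 \right)},-171 \right)} = 23801 - 173 = 23628$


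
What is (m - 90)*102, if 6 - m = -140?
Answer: 5712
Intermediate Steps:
m = 146 (m = 6 - 1*(-140) = 6 + 140 = 146)
(m - 90)*102 = (146 - 90)*102 = 56*102 = 5712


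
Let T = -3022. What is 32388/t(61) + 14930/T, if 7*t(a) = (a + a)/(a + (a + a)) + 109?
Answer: 146463949/71017 ≈ 2062.4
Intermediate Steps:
t(a) = 47/3 (t(a) = ((a + a)/(a + (a + a)) + 109)/7 = ((2*a)/(a + 2*a) + 109)/7 = ((2*a)/((3*a)) + 109)/7 = ((2*a)*(1/(3*a)) + 109)/7 = (⅔ + 109)/7 = (⅐)*(329/3) = 47/3)
32388/t(61) + 14930/T = 32388/(47/3) + 14930/(-3022) = 32388*(3/47) + 14930*(-1/3022) = 97164/47 - 7465/1511 = 146463949/71017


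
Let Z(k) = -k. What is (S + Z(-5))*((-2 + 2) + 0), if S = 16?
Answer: 0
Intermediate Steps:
(S + Z(-5))*((-2 + 2) + 0) = (16 - 1*(-5))*((-2 + 2) + 0) = (16 + 5)*(0 + 0) = 21*0 = 0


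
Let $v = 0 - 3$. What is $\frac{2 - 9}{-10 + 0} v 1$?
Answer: $- \frac{21}{10} \approx -2.1$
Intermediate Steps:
$v = -3$ ($v = 0 - 3 = -3$)
$\frac{2 - 9}{-10 + 0} v 1 = \frac{2 - 9}{-10 + 0} \left(-3\right) 1 = - \frac{7}{-10} \left(-3\right) 1 = \left(-7\right) \left(- \frac{1}{10}\right) \left(-3\right) 1 = \frac{7}{10} \left(-3\right) 1 = \left(- \frac{21}{10}\right) 1 = - \frac{21}{10}$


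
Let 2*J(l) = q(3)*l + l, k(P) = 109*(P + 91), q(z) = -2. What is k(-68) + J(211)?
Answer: 4803/2 ≈ 2401.5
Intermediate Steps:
k(P) = 9919 + 109*P (k(P) = 109*(91 + P) = 9919 + 109*P)
J(l) = -l/2 (J(l) = (-2*l + l)/2 = (-l)/2 = -l/2)
k(-68) + J(211) = (9919 + 109*(-68)) - ½*211 = (9919 - 7412) - 211/2 = 2507 - 211/2 = 4803/2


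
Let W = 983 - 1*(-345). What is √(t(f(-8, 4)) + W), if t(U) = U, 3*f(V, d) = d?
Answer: 2*√2991/3 ≈ 36.460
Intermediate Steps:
f(V, d) = d/3
W = 1328 (W = 983 + 345 = 1328)
√(t(f(-8, 4)) + W) = √((⅓)*4 + 1328) = √(4/3 + 1328) = √(3988/3) = 2*√2991/3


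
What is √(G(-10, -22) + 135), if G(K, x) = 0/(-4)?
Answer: 3*√15 ≈ 11.619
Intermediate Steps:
G(K, x) = 0 (G(K, x) = 0*(-¼) = 0)
√(G(-10, -22) + 135) = √(0 + 135) = √135 = 3*√15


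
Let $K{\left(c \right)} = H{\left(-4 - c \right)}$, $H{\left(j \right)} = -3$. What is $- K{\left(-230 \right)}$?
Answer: $3$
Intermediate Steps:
$K{\left(c \right)} = -3$
$- K{\left(-230 \right)} = \left(-1\right) \left(-3\right) = 3$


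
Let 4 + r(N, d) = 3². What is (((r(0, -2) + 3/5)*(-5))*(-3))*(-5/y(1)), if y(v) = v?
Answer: -420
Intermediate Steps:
r(N, d) = 5 (r(N, d) = -4 + 3² = -4 + 9 = 5)
(((r(0, -2) + 3/5)*(-5))*(-3))*(-5/y(1)) = (((5 + 3/5)*(-5))*(-3))*(-5/1) = (((5 + 3*(⅕))*(-5))*(-3))*(-5*1) = (((5 + ⅗)*(-5))*(-3))*(-5) = (((28/5)*(-5))*(-3))*(-5) = -28*(-3)*(-5) = 84*(-5) = -420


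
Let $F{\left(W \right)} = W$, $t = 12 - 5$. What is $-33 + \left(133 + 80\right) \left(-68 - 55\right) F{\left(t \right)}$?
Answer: $-183426$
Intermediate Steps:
$t = 7$
$-33 + \left(133 + 80\right) \left(-68 - 55\right) F{\left(t \right)} = -33 + \left(133 + 80\right) \left(-68 - 55\right) 7 = -33 + 213 \left(-123\right) 7 = -33 - 183393 = -183426$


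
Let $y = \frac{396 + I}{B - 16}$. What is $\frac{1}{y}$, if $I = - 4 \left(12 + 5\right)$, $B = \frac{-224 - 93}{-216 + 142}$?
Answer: $- \frac{867}{24272} \approx -0.03572$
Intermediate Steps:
$B = \frac{317}{74}$ ($B = - \frac{317}{-74} = \left(-317\right) \left(- \frac{1}{74}\right) = \frac{317}{74} \approx 4.2838$)
$I = -68$ ($I = \left(-4\right) 17 = -68$)
$y = - \frac{24272}{867}$ ($y = \frac{396 - 68}{\frac{317}{74} - 16} = \frac{328}{- \frac{867}{74}} = 328 \left(- \frac{74}{867}\right) = - \frac{24272}{867} \approx -27.995$)
$\frac{1}{y} = \frac{1}{- \frac{24272}{867}} = - \frac{867}{24272}$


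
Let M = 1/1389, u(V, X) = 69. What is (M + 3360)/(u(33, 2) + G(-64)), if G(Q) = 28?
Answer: 4667041/134733 ≈ 34.639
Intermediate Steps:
M = 1/1389 ≈ 0.00071994
(M + 3360)/(u(33, 2) + G(-64)) = (1/1389 + 3360)/(69 + 28) = (4667041/1389)/97 = (4667041/1389)*(1/97) = 4667041/134733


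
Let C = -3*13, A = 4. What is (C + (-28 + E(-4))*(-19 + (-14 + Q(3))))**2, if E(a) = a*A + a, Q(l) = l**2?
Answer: 1238769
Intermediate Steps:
E(a) = 5*a (E(a) = a*4 + a = 4*a + a = 5*a)
C = -39
(C + (-28 + E(-4))*(-19 + (-14 + Q(3))))**2 = (-39 + (-28 + 5*(-4))*(-19 + (-14 + 3**2)))**2 = (-39 + (-28 - 20)*(-19 + (-14 + 9)))**2 = (-39 - 48*(-19 - 5))**2 = (-39 - 48*(-24))**2 = (-39 + 1152)**2 = 1113**2 = 1238769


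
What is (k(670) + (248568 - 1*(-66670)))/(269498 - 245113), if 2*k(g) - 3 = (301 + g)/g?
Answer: 422421901/32675900 ≈ 12.928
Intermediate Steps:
k(g) = 3/2 + (301 + g)/(2*g) (k(g) = 3/2 + ((301 + g)/g)/2 = 3/2 + (301 + g)/(2*g))
(k(670) + (248568 - 1*(-66670)))/(269498 - 245113) = ((2 + (301/2)/670) + (248568 - 1*(-66670)))/(269498 - 245113) = ((2 + (301/2)*(1/670)) + (248568 + 66670))/24385 = ((2 + 301/1340) + 315238)*(1/24385) = (2981/1340 + 315238)*(1/24385) = (422421901/1340)*(1/24385) = 422421901/32675900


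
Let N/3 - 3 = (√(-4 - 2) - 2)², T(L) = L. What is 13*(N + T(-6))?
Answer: -39 - 156*I*√6 ≈ -39.0 - 382.12*I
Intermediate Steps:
N = 9 + 3*(-2 + I*√6)² (N = 9 + 3*(√(-4 - 2) - 2)² = 9 + 3*(√(-6) - 2)² = 9 + 3*(I*√6 - 2)² = 9 + 3*(-2 + I*√6)² ≈ 3.0 - 29.394*I)
13*(N + T(-6)) = 13*((3 - 12*I*√6) - 6) = 13*(-3 - 12*I*√6) = -39 - 156*I*√6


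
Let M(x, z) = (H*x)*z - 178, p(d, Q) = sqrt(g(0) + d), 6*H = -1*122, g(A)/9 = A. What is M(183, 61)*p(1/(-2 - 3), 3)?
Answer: -227159*I*sqrt(5)/5 ≈ -1.0159e+5*I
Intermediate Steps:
g(A) = 9*A
H = -61/3 (H = (-1*122)/6 = (1/6)*(-122) = -61/3 ≈ -20.333)
p(d, Q) = sqrt(d) (p(d, Q) = sqrt(9*0 + d) = sqrt(0 + d) = sqrt(d))
M(x, z) = -178 - 61*x*z/3 (M(x, z) = (-61*x/3)*z - 178 = -61*x*z/3 - 178 = -178 - 61*x*z/3)
M(183, 61)*p(1/(-2 - 3), 3) = (-178 - 61/3*183*61)*sqrt(1/(-2 - 3)) = (-178 - 226981)*sqrt(1/(-5)) = -227159*I*sqrt(5)/5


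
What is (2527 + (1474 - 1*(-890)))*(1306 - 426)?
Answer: 4304080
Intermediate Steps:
(2527 + (1474 - 1*(-890)))*(1306 - 426) = (2527 + (1474 + 890))*880 = (2527 + 2364)*880 = 4891*880 = 4304080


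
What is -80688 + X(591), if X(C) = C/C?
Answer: -80687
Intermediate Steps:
X(C) = 1
-80688 + X(591) = -80688 + 1 = -80687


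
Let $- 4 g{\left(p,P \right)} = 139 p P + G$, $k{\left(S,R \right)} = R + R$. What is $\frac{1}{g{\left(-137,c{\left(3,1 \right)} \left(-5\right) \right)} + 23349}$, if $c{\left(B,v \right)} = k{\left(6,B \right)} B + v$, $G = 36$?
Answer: $- \frac{4}{1715725} \approx -2.3314 \cdot 10^{-6}$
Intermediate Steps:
$k{\left(S,R \right)} = 2 R$
$c{\left(B,v \right)} = v + 2 B^{2}$ ($c{\left(B,v \right)} = 2 B B + v = 2 B^{2} + v = v + 2 B^{2}$)
$g{\left(p,P \right)} = -9 - \frac{139 P p}{4}$ ($g{\left(p,P \right)} = - \frac{139 p P + 36}{4} = - \frac{139 P p + 36}{4} = - \frac{36 + 139 P p}{4} = -9 - \frac{139 P p}{4}$)
$\frac{1}{g{\left(-137,c{\left(3,1 \right)} \left(-5\right) \right)} + 23349} = \frac{1}{\left(-9 - \frac{139}{4} \left(1 + 2 \cdot 3^{2}\right) \left(-5\right) \left(-137\right)\right) + 23349} = \frac{1}{\left(-9 - \frac{139}{4} \left(1 + 2 \cdot 9\right) \left(-5\right) \left(-137\right)\right) + 23349} = \frac{1}{\left(-9 - \frac{139}{4} \left(1 + 18\right) \left(-5\right) \left(-137\right)\right) + 23349} = \frac{1}{\left(-9 - \frac{139}{4} \cdot 19 \left(-5\right) \left(-137\right)\right) + 23349} = \frac{1}{\left(-9 - \left(- \frac{13205}{4}\right) \left(-137\right)\right) + 23349} = \frac{1}{\left(-9 - \frac{1809085}{4}\right) + 23349} = \frac{1}{- \frac{1809121}{4} + 23349} = \frac{1}{- \frac{1715725}{4}} = - \frac{4}{1715725}$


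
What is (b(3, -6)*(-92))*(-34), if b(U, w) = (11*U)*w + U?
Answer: -609960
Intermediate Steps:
b(U, w) = U + 11*U*w (b(U, w) = 11*U*w + U = U + 11*U*w)
(b(3, -6)*(-92))*(-34) = ((3*(1 + 11*(-6)))*(-92))*(-34) = ((3*(1 - 66))*(-92))*(-34) = ((3*(-65))*(-92))*(-34) = -195*(-92)*(-34) = 17940*(-34) = -609960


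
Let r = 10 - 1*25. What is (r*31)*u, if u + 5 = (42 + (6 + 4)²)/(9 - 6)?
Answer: -19685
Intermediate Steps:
r = -15 (r = 10 - 25 = -15)
u = 127/3 (u = -5 + (42 + (6 + 4)²)/(9 - 6) = -5 + (42 + 10²)/3 = -5 + (42 + 100)*(⅓) = -5 + 142*(⅓) = -5 + 142/3 = 127/3 ≈ 42.333)
(r*31)*u = -15*31*(127/3) = -465*127/3 = -19685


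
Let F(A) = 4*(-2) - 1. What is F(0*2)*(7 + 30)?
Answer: -333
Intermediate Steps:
F(A) = -9 (F(A) = -8 - 1 = -9)
F(0*2)*(7 + 30) = -9*(7 + 30) = -9*37 = -333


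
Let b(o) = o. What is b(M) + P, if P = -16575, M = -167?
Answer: -16742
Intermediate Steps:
b(M) + P = -167 - 16575 = -16742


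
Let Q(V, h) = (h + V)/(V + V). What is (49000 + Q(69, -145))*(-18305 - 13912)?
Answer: -36308150918/23 ≈ -1.5786e+9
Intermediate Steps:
Q(V, h) = (V + h)/(2*V) (Q(V, h) = (V + h)/((2*V)) = (V + h)*(1/(2*V)) = (V + h)/(2*V))
(49000 + Q(69, -145))*(-18305 - 13912) = (49000 + (½)*(69 - 145)/69)*(-18305 - 13912) = (49000 + (½)*(1/69)*(-76))*(-32217) = (49000 - 38/69)*(-32217) = (3380962/69)*(-32217) = -36308150918/23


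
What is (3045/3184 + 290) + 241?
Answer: 1693749/3184 ≈ 531.96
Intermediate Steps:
(3045/3184 + 290) + 241 = 926405/3184 + 241 = 1693749/3184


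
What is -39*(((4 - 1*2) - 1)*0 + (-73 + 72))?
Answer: 39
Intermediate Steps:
-39*(((4 - 1*2) - 1)*0 + (-73 + 72)) = -39*(((4 - 2) - 1)*0 - 1) = -39*((2 - 1)*0 - 1) = -39*(1*0 - 1) = -39*(0 - 1) = -39*(-1) = 39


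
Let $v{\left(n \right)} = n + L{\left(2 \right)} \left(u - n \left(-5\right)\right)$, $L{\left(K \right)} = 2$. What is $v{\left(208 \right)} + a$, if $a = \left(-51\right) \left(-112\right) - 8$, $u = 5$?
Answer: $8002$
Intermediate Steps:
$a = 5704$ ($a = 5712 - 8 = 5704$)
$v{\left(n \right)} = 10 + 11 n$ ($v{\left(n \right)} = n + 2 \left(5 - n \left(-5\right)\right) = n + 2 \left(5 - - 5 n\right) = n + 2 \left(5 + 5 n\right) = n + \left(10 + 10 n\right) = 10 + 11 n$)
$v{\left(208 \right)} + a = \left(10 + 11 \cdot 208\right) + 5704 = \left(10 + 2288\right) + 5704 = 2298 + 5704 = 8002$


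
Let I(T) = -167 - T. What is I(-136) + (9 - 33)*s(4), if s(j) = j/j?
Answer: -55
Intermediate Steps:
s(j) = 1
I(-136) + (9 - 33)*s(4) = (-167 - 1*(-136)) + (9 - 33)*1 = (-167 + 136) - 24*1 = -31 - 24 = -55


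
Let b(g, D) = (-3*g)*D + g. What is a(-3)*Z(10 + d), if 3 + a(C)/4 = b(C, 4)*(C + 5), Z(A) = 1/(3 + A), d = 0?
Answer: 252/13 ≈ 19.385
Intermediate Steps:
b(g, D) = g - 3*D*g (b(g, D) = -3*D*g + g = g - 3*D*g)
a(C) = -12 - 44*C*(5 + C) (a(C) = -12 + 4*((C*(1 - 3*4))*(C + 5)) = -12 + 4*((C*(1 - 12))*(5 + C)) = -12 + 4*((C*(-11))*(5 + C)) = -12 + 4*((-11*C)*(5 + C)) = -12 + 4*(-11*C*(5 + C)) = -12 - 44*C*(5 + C))
a(-3)*Z(10 + d) = (-12 - 220*(-3) - 44*(-3)²)/(3 + (10 + 0)) = (-12 + 660 - 44*9)/(3 + 10) = (-12 + 660 - 396)/13 = 252*(1/13) = 252/13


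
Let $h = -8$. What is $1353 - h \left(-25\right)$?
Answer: $1153$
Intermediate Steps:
$1353 - h \left(-25\right) = 1353 - \left(-8\right) \left(-25\right) = 1353 - 200 = 1153$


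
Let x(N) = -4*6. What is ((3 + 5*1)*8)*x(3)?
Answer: -1536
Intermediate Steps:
x(N) = -24
((3 + 5*1)*8)*x(3) = ((3 + 5*1)*8)*(-24) = ((3 + 5)*8)*(-24) = (8*8)*(-24) = 64*(-24) = -1536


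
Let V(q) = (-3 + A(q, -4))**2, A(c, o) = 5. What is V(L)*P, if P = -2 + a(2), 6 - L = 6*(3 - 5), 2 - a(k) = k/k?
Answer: -4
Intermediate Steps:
a(k) = 1 (a(k) = 2 - k/k = 2 - 1*1 = 2 - 1 = 1)
L = 18 (L = 6 - 6*(3 - 5) = 6 - 6*(-2) = 6 - 1*(-12) = 6 + 12 = 18)
V(q) = 4 (V(q) = (-3 + 5)**2 = 2**2 = 4)
P = -1 (P = -2 + 1 = -1)
V(L)*P = 4*(-1) = -4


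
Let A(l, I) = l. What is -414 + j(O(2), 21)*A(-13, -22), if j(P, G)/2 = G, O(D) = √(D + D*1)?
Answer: -960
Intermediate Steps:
O(D) = √2*√D (O(D) = √(D + D) = √(2*D) = √2*√D)
j(P, G) = 2*G
-414 + j(O(2), 21)*A(-13, -22) = -414 + (2*21)*(-13) = -414 + 42*(-13) = -414 - 546 = -960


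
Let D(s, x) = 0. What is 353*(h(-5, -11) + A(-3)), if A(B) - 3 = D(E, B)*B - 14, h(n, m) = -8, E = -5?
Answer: -6707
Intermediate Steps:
A(B) = -11 (A(B) = 3 + (0*B - 14) = 3 + (0 - 14) = 3 - 14 = -11)
353*(h(-5, -11) + A(-3)) = 353*(-8 - 11) = 353*(-19) = -6707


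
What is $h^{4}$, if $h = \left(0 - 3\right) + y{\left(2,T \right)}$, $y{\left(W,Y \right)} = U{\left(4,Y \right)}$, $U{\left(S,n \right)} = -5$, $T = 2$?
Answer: $4096$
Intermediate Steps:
$y{\left(W,Y \right)} = -5$
$h = -8$ ($h = \left(0 - 3\right) - 5 = -3 - 5 = -8$)
$h^{4} = \left(-8\right)^{4} = 4096$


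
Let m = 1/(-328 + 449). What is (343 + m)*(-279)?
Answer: -11579616/121 ≈ -95699.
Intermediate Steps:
m = 1/121 ≈ 0.0082645
(343 + m)*(-279) = (343 + 1/121)*(-279) = (41504/121)*(-279) = -11579616/121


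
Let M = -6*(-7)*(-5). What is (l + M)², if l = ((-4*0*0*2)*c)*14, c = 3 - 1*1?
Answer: 44100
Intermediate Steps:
c = 2 (c = 3 - 1 = 2)
M = -210 (M = 42*(-5) = -210)
l = 0 (l = (-4*0*0*2*2)*14 = (-0*2*2)*14 = (-4*0*2)*14 = (0*2)*14 = 0*14 = 0)
(l + M)² = (0 - 210)² = (-210)² = 44100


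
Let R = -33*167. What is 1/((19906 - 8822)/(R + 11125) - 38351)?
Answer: -2807/107645715 ≈ -2.6076e-5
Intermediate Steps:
R = -5511
1/((19906 - 8822)/(R + 11125) - 38351) = 1/((19906 - 8822)/(-5511 + 11125) - 38351) = 1/(11084/5614 - 38351) = 1/(11084*(1/5614) - 38351) = 1/(5542/2807 - 38351) = 1/(-107645715/2807) = -2807/107645715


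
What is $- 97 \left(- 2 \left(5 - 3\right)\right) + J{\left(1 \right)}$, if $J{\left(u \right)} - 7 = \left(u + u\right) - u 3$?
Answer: $394$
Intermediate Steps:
$J{\left(u \right)} = 7 - u$ ($J{\left(u \right)} = 7 + \left(\left(u + u\right) - u 3\right) = 7 + \left(2 u - 3 u\right) = 7 - u$)
$- 97 \left(- 2 \left(5 - 3\right)\right) + J{\left(1 \right)} = - 97 \left(- 2 \left(5 - 3\right)\right) + \left(7 - 1\right) = - 97 \left(\left(-2\right) 2\right) + \left(7 - 1\right) = \left(-97\right) \left(-4\right) + 6 = 388 + 6 = 394$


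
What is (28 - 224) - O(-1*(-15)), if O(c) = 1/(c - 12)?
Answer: -589/3 ≈ -196.33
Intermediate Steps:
O(c) = 1/(-12 + c)
(28 - 224) - O(-1*(-15)) = (28 - 224) - 1/(-12 - 1*(-15)) = -196 - 1/(-12 + 15) = -196 - 1/3 = -589/3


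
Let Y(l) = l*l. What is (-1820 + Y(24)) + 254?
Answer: -990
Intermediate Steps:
Y(l) = l**2
(-1820 + Y(24)) + 254 = (-1820 + 24**2) + 254 = (-1820 + 576) + 254 = -1244 + 254 = -990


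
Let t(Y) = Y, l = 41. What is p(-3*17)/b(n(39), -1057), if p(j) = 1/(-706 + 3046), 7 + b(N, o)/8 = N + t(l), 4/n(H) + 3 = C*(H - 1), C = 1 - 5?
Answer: 31/19715904 ≈ 1.5723e-6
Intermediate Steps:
C = -4
n(H) = 4/(1 - 4*H) (n(H) = 4/(-3 - 4*(H - 1)) = 4/(-3 - 4*(-1 + H)) = 4/(-3 + (4 - 4*H)) = 4/(1 - 4*H))
b(N, o) = 272 + 8*N (b(N, o) = -56 + 8*(N + 41) = -56 + 8*(41 + N) = -56 + (328 + 8*N) = 272 + 8*N)
p(j) = 1/2340
p(-3*17)/b(n(39), -1057) = 1/(2340*(272 + 8*(-4/(-1 + 4*39)))) = 1/(2340*(272 + 8*(-4/(-1 + 156)))) = 1/(2340*(272 + 8*(-4/155))) = 1/(2340*(272 - 32/155)) = 1/(2340*(42128/155)) = (1/2340)*(155/42128) = 31/19715904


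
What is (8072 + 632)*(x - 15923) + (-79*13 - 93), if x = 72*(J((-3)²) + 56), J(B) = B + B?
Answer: -92220000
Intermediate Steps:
J(B) = 2*B
x = 5328 (x = 72*(2*(-3)² + 56) = 72*(2*9 + 56) = 72*(18 + 56) = 72*74 = 5328)
(8072 + 632)*(x - 15923) + (-79*13 - 93) = (8072 + 632)*(5328 - 15923) + (-79*13 - 93) = 8704*(-10595) + (-1027 - 93) = -92218880 - 1120 = -92220000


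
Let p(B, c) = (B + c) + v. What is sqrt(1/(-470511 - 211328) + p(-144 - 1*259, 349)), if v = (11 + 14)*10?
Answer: sqrt(91121266014677)/681839 ≈ 14.000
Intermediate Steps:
v = 250 (v = 25*10 = 250)
p(B, c) = 250 + B + c (p(B, c) = (B + c) + 250 = 250 + B + c)
sqrt(1/(-470511 - 211328) + p(-144 - 1*259, 349)) = sqrt(1/(-470511 - 211328) + (250 + (-144 - 1*259) + 349)) = sqrt(1/(-681839) + (250 + (-144 - 259) + 349)) = sqrt(-1/681839 + (250 - 403 + 349)) = sqrt(-1/681839 + 196) = sqrt(133640443/681839) = sqrt(91121266014677)/681839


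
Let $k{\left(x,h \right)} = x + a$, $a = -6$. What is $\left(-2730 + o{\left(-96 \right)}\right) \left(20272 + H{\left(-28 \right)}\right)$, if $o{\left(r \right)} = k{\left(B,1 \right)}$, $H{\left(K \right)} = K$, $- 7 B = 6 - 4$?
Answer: $-55393368$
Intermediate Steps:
$B = - \frac{2}{7}$ ($B = - \frac{6 - 4}{7} = \left(- \frac{1}{7}\right) 2 = - \frac{2}{7} \approx -0.28571$)
$k{\left(x,h \right)} = -6 + x$ ($k{\left(x,h \right)} = x - 6 = -6 + x$)
$o{\left(r \right)} = - \frac{44}{7}$ ($o{\left(r \right)} = -6 - \frac{2}{7} = - \frac{44}{7}$)
$\left(-2730 + o{\left(-96 \right)}\right) \left(20272 + H{\left(-28 \right)}\right) = \left(-2730 - \frac{44}{7}\right) \left(20272 - 28\right) = \left(- \frac{19154}{7}\right) 20244 = -55393368$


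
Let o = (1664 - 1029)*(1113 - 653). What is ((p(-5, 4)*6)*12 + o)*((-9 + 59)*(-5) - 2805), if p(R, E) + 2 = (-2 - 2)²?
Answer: -895444940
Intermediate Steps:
p(R, E) = 14 (p(R, E) = -2 + (-2 - 2)² = -2 + (-4)² = -2 + 16 = 14)
o = 292100 (o = 635*460 = 292100)
((p(-5, 4)*6)*12 + o)*((-9 + 59)*(-5) - 2805) = ((14*6)*12 + 292100)*((-9 + 59)*(-5) - 2805) = (84*12 + 292100)*(50*(-5) - 2805) = (1008 + 292100)*(-250 - 2805) = 293108*(-3055) = -895444940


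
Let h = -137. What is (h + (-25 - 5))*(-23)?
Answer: 3841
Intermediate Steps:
(h + (-25 - 5))*(-23) = (-137 + (-25 - 5))*(-23) = (-137 - 30)*(-23) = -167*(-23) = 3841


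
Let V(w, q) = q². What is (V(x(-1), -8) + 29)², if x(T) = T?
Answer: 8649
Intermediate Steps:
(V(x(-1), -8) + 29)² = ((-8)² + 29)² = (64 + 29)² = 93² = 8649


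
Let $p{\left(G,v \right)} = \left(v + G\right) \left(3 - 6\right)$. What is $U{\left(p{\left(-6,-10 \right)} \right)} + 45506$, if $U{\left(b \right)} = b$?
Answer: $45554$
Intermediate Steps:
$p{\left(G,v \right)} = - 3 G - 3 v$ ($p{\left(G,v \right)} = \left(G + v\right) \left(-3\right) = - 3 G - 3 v$)
$U{\left(p{\left(-6,-10 \right)} \right)} + 45506 = \left(\left(-3\right) \left(-6\right) - -30\right) + 45506 = \left(18 + 30\right) + 45506 = 48 + 45506 = 45554$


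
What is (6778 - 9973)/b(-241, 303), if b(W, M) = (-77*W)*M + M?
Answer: -355/624786 ≈ -0.00056819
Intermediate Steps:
b(W, M) = M - 77*M*W (b(W, M) = -77*M*W + M = M - 77*M*W)
(6778 - 9973)/b(-241, 303) = (6778 - 9973)/((303*(1 - 77*(-241)))) = -3195*1/(303*(1 + 18557)) = -3195/(303*18558) = -3195/5623074 = -3195*1/5623074 = -355/624786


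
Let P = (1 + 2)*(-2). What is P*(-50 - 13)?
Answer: 378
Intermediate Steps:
P = -6 (P = 3*(-2) = -6)
P*(-50 - 13) = -6*(-50 - 13) = -6*(-63) = 378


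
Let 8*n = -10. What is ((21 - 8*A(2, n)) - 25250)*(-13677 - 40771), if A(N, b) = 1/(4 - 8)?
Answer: 1373559696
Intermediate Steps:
n = -5/4 (n = (1/8)*(-10) = -5/4 ≈ -1.2500)
A(N, b) = -1/4 (A(N, b) = 1/(-4) = -1/4)
((21 - 8*A(2, n)) - 25250)*(-13677 - 40771) = ((21 - 8*(-1/4)) - 25250)*(-13677 - 40771) = ((21 + 2) - 25250)*(-54448) = (23 - 25250)*(-54448) = -25227*(-54448) = 1373559696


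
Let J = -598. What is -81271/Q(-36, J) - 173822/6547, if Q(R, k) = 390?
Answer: -599871817/2553330 ≈ -234.94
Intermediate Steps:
-81271/Q(-36, J) - 173822/6547 = -81271/390 - 173822/6547 = -599871817/2553330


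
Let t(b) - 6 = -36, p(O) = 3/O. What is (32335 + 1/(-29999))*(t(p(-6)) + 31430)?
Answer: 30458554649600/29999 ≈ 1.0153e+9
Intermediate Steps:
t(b) = -30 (t(b) = 6 - 36 = -30)
(32335 + 1/(-29999))*(t(p(-6)) + 31430) = (32335 + 1/(-29999))*(-30 + 31430) = (32335 - 1/29999)*31400 = (970017664/29999)*31400 = 30458554649600/29999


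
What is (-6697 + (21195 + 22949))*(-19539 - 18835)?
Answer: -1436991178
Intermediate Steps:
(-6697 + (21195 + 22949))*(-19539 - 18835) = (-6697 + 44144)*(-38374) = 37447*(-38374) = -1436991178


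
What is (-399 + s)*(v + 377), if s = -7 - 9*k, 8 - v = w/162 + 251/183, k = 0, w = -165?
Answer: -257206481/1647 ≈ -1.5617e+5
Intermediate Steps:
v = 25189/3294 (v = 8 - (-165/162 + 251/183) = 8 - (-165*1/162 + 251*(1/183)) = 8 - (-55/54 + 251/183) = 8 - 1*1163/3294 = 8 - 1163/3294 = 25189/3294 ≈ 7.6469)
s = -7 (s = -7 - 9*0 = -7 + 0 = -7)
(-399 + s)*(v + 377) = (-399 - 7)*(25189/3294 + 377) = -406*1267027/3294 = -257206481/1647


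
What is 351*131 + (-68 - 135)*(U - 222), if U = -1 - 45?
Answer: 100385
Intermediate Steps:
U = -46
351*131 + (-68 - 135)*(U - 222) = 351*131 + (-68 - 135)*(-46 - 222) = 45981 - 203*(-268) = 45981 + 54404 = 100385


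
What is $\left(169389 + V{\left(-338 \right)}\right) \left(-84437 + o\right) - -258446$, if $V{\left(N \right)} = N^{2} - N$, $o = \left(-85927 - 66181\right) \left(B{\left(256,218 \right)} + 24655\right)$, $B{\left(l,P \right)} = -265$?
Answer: $-1053531999971401$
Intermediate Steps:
$o = -3709914120$ ($o = \left(-85927 - 66181\right) \left(-265 + 24655\right) = \left(-152108\right) 24390 = -3709914120$)
$\left(169389 + V{\left(-338 \right)}\right) \left(-84437 + o\right) - -258446 = \left(169389 - 338 \left(-1 - 338\right)\right) \left(-84437 - 3709914120\right) - -258446 = \left(169389 - -114582\right) \left(-3709998557\right) + 258446 = \left(169389 + 114582\right) \left(-3709998557\right) + 258446 = 283971 \left(-3709998557\right) + 258446 = -1053532000229847 + 258446 = -1053531999971401$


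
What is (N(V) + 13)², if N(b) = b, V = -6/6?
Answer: 144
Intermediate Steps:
V = -1 (V = -6*⅙ = -1)
(N(V) + 13)² = (-1 + 13)² = 12² = 144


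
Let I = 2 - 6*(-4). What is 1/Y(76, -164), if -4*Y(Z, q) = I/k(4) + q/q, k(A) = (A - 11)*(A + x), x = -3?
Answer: 28/19 ≈ 1.4737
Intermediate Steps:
k(A) = (-11 + A)*(-3 + A) (k(A) = (A - 11)*(A - 3) = (-11 + A)*(-3 + A))
I = 26 (I = 2 + 24 = 26)
Y(Z, q) = 19/28 (Y(Z, q) = -(26/(33 + 4² - 14*4) + q/q)/4 = -(26/(33 + 16 - 56) + 1)/4 = -(26/(-7) + 1)/4 = -(26*(-⅐) + 1)/4 = -(-26/7 + 1)/4 = -¼*(-19/7) = 19/28)
1/Y(76, -164) = 1/(19/28) = 28/19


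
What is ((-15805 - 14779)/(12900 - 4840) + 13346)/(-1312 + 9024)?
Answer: 840142/485615 ≈ 1.7301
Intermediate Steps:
((-15805 - 14779)/(12900 - 4840) + 13346)/(-1312 + 9024) = (-30584/8060 + 13346)/7712 = (-30584*1/8060 + 13346)*(1/7712) = (-7646/2015 + 13346)*(1/7712) = (26884544/2015)*(1/7712) = 840142/485615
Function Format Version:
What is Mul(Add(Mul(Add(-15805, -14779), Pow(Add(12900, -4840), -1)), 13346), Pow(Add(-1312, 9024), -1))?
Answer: Rational(840142, 485615) ≈ 1.7301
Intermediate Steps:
Mul(Add(Mul(Add(-15805, -14779), Pow(Add(12900, -4840), -1)), 13346), Pow(Add(-1312, 9024), -1)) = Mul(Add(Mul(-30584, Pow(8060, -1)), 13346), Pow(7712, -1)) = Mul(Add(Mul(-30584, Rational(1, 8060)), 13346), Rational(1, 7712)) = Mul(Add(Rational(-7646, 2015), 13346), Rational(1, 7712)) = Mul(Rational(26884544, 2015), Rational(1, 7712)) = Rational(840142, 485615)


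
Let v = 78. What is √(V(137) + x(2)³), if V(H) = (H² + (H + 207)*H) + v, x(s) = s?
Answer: √65983 ≈ 256.87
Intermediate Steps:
V(H) = 78 + H² + H*(207 + H) (V(H) = (H² + (H + 207)*H) + 78 = (H² + (207 + H)*H) + 78 = (H² + H*(207 + H)) + 78 = 78 + H² + H*(207 + H))
√(V(137) + x(2)³) = √((78 + 2*137² + 207*137) + 2³) = √((78 + 2*18769 + 28359) + 8) = √((78 + 37538 + 28359) + 8) = √(65975 + 8) = √65983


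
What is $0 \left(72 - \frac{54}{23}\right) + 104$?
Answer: $104$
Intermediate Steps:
$0 \left(72 - \frac{54}{23}\right) + 104 = 0 \cdot \frac{1602}{23} + 104 = 0 + 104 = 104$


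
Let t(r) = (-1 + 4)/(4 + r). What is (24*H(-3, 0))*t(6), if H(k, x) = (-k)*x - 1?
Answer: -36/5 ≈ -7.2000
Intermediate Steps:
H(k, x) = -1 - k*x (H(k, x) = -k*x - 1 = -1 - k*x)
t(r) = 3/(4 + r)
(24*H(-3, 0))*t(6) = (24*(-1 - 1*(-3)*0))*(3/(4 + 6)) = (24*(-1 + 0))*(3/10) = (24*(-1))*(3*(⅒)) = -24*3/10 = -36/5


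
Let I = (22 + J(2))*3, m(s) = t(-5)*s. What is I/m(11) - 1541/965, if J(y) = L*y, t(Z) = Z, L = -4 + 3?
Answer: -28531/10615 ≈ -2.6878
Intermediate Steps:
L = -1
J(y) = -y
m(s) = -5*s
I = 60 (I = (22 - 1*2)*3 = (22 - 2)*3 = 20*3 = 60)
I/m(11) - 1541/965 = 60/((-5*11)) - 1541/965 = 60/(-55) - 1541*1/965 = 60*(-1/55) - 1541/965 = -12/11 - 1541/965 = -28531/10615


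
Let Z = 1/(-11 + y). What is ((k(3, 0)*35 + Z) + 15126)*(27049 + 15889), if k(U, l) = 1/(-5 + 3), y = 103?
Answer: 29841545027/46 ≈ 6.4873e+8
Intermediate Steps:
k(U, l) = -½ (k(U, l) = 1/(-2) = -½)
Z = 1/92 (Z = 1/(-11 + 103) = 1/92 ≈ 0.010870)
((k(3, 0)*35 + Z) + 15126)*(27049 + 15889) = ((-½*35 + 1/92) + 15126)*(27049 + 15889) = ((-35/2 + 1/92) + 15126)*42938 = (-1609/92 + 15126)*42938 = (1389983/92)*42938 = 29841545027/46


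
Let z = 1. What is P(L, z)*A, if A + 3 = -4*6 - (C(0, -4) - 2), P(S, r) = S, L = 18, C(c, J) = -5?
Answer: -360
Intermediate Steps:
A = -20 (A = -3 + (-4*6 - (-5 - 2)) = -3 + (-24 - 1*(-7)) = -3 + (-24 + 7) = -3 - 17 = -20)
P(L, z)*A = 18*(-20) = -360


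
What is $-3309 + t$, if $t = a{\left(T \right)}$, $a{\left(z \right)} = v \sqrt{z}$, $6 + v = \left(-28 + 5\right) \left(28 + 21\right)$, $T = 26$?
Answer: $-3309 - 1133 \sqrt{26} \approx -9086.2$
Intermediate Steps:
$v = -1133$ ($v = -6 + \left(-28 + 5\right) \left(28 + 21\right) = -6 - 1127 = -1133$)
$a{\left(z \right)} = - 1133 \sqrt{z}$
$t = - 1133 \sqrt{26} \approx -5777.2$
$-3309 + t = -3309 - 1133 \sqrt{26}$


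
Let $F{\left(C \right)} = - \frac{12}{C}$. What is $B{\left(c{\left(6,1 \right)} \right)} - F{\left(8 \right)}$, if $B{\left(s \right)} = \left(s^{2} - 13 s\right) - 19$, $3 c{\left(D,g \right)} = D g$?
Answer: $- \frac{79}{2} \approx -39.5$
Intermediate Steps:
$c{\left(D,g \right)} = \frac{D g}{3}$
$B{\left(s \right)} = -19 + s^{2} - 13 s$
$B{\left(c{\left(6,1 \right)} \right)} - F{\left(8 \right)} = \left(-19 + \left(\frac{1}{3} \cdot 6 \cdot 1\right)^{2} - 13 \cdot \frac{1}{3} \cdot 6 \cdot 1\right) - - \frac{12}{8} = \left(-19 + 2^{2} - 26\right) - \left(-12\right) \frac{1}{8} = \left(-19 + 4 - 26\right) - - \frac{3}{2} = -41 + \frac{3}{2} = - \frac{79}{2}$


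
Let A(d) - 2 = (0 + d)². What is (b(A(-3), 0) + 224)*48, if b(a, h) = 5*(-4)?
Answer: 9792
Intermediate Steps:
A(d) = 2 + d² (A(d) = 2 + (0 + d)² = 2 + d²)
b(a, h) = -20
(b(A(-3), 0) + 224)*48 = (-20 + 224)*48 = 204*48 = 9792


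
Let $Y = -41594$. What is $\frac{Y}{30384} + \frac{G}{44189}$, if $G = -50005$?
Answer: $- \frac{1678674593}{671319288} \approx -2.5006$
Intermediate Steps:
$\frac{Y}{30384} + \frac{G}{44189} = - \frac{41594}{30384} - \frac{50005}{44189} = \left(-41594\right) \frac{1}{30384} - \frac{50005}{44189} = - \frac{20797}{15192} - \frac{50005}{44189} = - \frac{1678674593}{671319288}$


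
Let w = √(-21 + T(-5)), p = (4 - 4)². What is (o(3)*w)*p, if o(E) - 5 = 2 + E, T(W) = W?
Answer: 0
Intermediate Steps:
o(E) = 7 + E (o(E) = 5 + (2 + E) = 7 + E)
p = 0 (p = 0² = 0)
w = I*√26 (w = √(-21 - 5) = √(-26) = I*√26 ≈ 5.099*I)
(o(3)*w)*p = ((7 + 3)*(I*√26))*0 = (10*(I*√26))*0 = (10*I*√26)*0 = 0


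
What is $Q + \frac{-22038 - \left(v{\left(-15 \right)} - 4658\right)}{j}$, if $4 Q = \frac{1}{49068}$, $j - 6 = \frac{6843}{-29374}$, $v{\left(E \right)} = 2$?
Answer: $- \frac{33404111803565}{11082891024} \approx -3014.0$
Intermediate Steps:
$j = \frac{169401}{29374}$ ($j = 6 + \frac{6843}{-29374} = 6 + 6843 \left(- \frac{1}{29374}\right) = 6 - \frac{6843}{29374} = \frac{169401}{29374} \approx 5.767$)
$Q = \frac{1}{196272}$ ($Q = \frac{1}{4 \cdot 49068} = \frac{1}{4} \cdot \frac{1}{49068} = \frac{1}{196272} \approx 5.095 \cdot 10^{-6}$)
$Q + \frac{-22038 - \left(v{\left(-15 \right)} - 4658\right)}{j} = \frac{1}{196272} + \frac{-22038 - \left(2 - 4658\right)}{\frac{169401}{29374}} = \frac{1}{196272} + \left(-22038 - \left(2 - 4658\right)\right) \frac{29374}{169401} = \frac{1}{196272} + \left(-22038 - -4656\right) \frac{29374}{169401} = \frac{1}{196272} + \left(-22038 + 4656\right) \frac{29374}{169401} = \frac{1}{196272} - \frac{170192956}{56467} = - \frac{33404111803565}{11082891024}$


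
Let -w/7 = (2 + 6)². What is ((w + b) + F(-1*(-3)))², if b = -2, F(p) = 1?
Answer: 201601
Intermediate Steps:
w = -448 (w = -7*(2 + 6)² = -7*8² = -7*64 = -448)
((w + b) + F(-1*(-3)))² = ((-448 - 2) + 1)² = (-450 + 1)² = (-449)² = 201601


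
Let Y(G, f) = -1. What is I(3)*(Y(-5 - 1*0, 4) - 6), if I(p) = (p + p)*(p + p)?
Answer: -252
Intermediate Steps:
I(p) = 4*p**2 (I(p) = (2*p)*(2*p) = 4*p**2)
I(3)*(Y(-5 - 1*0, 4) - 6) = (4*3**2)*(-1 - 6) = (4*9)*(-7) = 36*(-7) = -252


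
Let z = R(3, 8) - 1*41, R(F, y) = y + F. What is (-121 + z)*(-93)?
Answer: 14043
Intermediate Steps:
R(F, y) = F + y
z = -30 (z = (3 + 8) - 1*41 = 11 - 41 = -30)
(-121 + z)*(-93) = (-121 - 30)*(-93) = -151*(-93) = 14043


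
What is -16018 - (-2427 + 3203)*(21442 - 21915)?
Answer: 351030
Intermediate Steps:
-16018 - (-2427 + 3203)*(21442 - 21915) = -16018 - 776*(-473) = -16018 - 1*(-367048) = -16018 + 367048 = 351030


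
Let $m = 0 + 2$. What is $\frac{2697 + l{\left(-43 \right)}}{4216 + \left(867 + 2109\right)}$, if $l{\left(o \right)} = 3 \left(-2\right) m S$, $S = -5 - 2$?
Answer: $\frac{2781}{7192} \approx 0.38668$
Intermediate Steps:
$m = 2$
$S = -7$ ($S = -5 - 2 = -7$)
$l{\left(o \right)} = 84$ ($l{\left(o \right)} = 3 \left(-2\right) 2 \left(-7\right) = \left(-6\right) 2 \left(-7\right) = \left(-12\right) \left(-7\right) = 84$)
$\frac{2697 + l{\left(-43 \right)}}{4216 + \left(867 + 2109\right)} = \frac{2697 + 84}{4216 + \left(867 + 2109\right)} = \frac{2781}{4216 + 2976} = \frac{2781}{7192}$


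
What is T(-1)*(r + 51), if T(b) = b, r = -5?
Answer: -46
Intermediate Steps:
T(-1)*(r + 51) = -(-5 + 51) = -1*46 = -46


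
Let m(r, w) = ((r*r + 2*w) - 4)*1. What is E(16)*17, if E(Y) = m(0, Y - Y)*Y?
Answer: -1088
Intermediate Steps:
m(r, w) = -4 + r**2 + 2*w (m(r, w) = ((r**2 + 2*w) - 4)*1 = (-4 + r**2 + 2*w)*1 = -4 + r**2 + 2*w)
E(Y) = -4*Y (E(Y) = (-4 + 0**2 + 2*(Y - Y))*Y = (-4 + 0 + 2*0)*Y = (-4 + 0 + 0)*Y = -4*Y)
E(16)*17 = -4*16*17 = -64*17 = -1088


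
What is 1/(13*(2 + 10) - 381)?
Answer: -1/225 ≈ -0.0044444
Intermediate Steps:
1/(13*(2 + 10) - 381) = 1/(13*12 - 381) = 1/(156 - 381) = 1/(-225) = -1/225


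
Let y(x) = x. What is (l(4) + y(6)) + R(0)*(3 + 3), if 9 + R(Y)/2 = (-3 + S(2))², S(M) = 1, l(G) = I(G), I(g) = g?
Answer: -50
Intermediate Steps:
l(G) = G
R(Y) = -10 (R(Y) = -18 + 2*(-3 + 1)² = -18 + 2*(-2)² = -18 + 2*4 = -18 + 8 = -10)
(l(4) + y(6)) + R(0)*(3 + 3) = (4 + 6) - 10*(3 + 3) = 10 - 10*6 = 10 - 60 = -50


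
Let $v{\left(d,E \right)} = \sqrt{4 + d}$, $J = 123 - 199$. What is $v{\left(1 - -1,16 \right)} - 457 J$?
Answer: $34732 + \sqrt{6} \approx 34734.0$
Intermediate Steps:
$J = -76$ ($J = 123 - 199 = -76$)
$v{\left(1 - -1,16 \right)} - 457 J = \sqrt{4 + \left(1 - -1\right)} - -34732 = \sqrt{4 + \left(1 + 1\right)} + 34732 = \sqrt{4 + 2} + 34732 = \sqrt{6} + 34732 = 34732 + \sqrt{6}$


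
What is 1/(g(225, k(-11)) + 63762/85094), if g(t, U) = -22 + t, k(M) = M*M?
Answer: 42547/8668922 ≈ 0.0049080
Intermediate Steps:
k(M) = M**2
1/(g(225, k(-11)) + 63762/85094) = 1/((-22 + 225) + 63762/85094) = 1/(203 + 63762*(1/85094)) = 1/(203 + 31881/42547) = 1/(8668922/42547) = 42547/8668922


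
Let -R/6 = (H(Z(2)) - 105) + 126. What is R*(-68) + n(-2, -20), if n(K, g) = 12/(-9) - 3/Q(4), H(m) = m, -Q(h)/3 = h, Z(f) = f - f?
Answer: 102803/12 ≈ 8566.9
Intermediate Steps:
Z(f) = 0
Q(h) = -3*h
n(K, g) = -13/12 (n(K, g) = 12/(-9) - 3/((-3*4)) = 12*(-⅑) - 3/(-12) = -4/3 - 3*(-1/12) = -4/3 + ¼ = -13/12)
R = -126 (R = -6*((0 - 105) + 126) = -6*(-105 + 126) = -6*21 = -126)
R*(-68) + n(-2, -20) = -126*(-68) - 13/12 = 8568 - 13/12 = 102803/12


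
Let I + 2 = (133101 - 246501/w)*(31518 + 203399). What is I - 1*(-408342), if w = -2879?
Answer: 90078755535620/2879 ≈ 3.1288e+10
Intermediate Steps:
I = 90077579919002/2879 (I = -2 + (133101 - 246501/(-2879))*(31518 + 203399) = -2 + (133101 - 246501*(-1/2879))*234917 = -2 + (133101 + 246501/2879)*234917 = -2 + (383444280/2879)*234917 = -2 + 90077579924760/2879 = 90077579919002/2879 ≈ 3.1288e+10)
I - 1*(-408342) = 90077579919002/2879 - 1*(-408342) = 90077579919002/2879 + 408342 = 90078755535620/2879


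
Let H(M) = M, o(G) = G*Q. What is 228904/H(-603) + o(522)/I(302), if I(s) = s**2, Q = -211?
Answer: -10471688021/27498006 ≈ -380.82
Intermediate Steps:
o(G) = -211*G (o(G) = G*(-211) = -211*G)
228904/H(-603) + o(522)/I(302) = 228904/(-603) + (-211*522)/(302**2) = 228904*(-1/603) - 110142/91204 = -228904/603 - 110142*1/91204 = -228904/603 - 55071/45602 = -10471688021/27498006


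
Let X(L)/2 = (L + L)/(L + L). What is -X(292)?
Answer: -2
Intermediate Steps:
X(L) = 2 (X(L) = 2*((L + L)/(L + L)) = 2*((2*L)/((2*L))) = 2*((2*L)*(1/(2*L))) = 2*1 = 2)
-X(292) = -1*2 = -2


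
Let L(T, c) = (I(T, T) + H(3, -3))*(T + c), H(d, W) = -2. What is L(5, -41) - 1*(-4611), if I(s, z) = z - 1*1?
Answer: 4539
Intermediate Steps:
I(s, z) = -1 + z (I(s, z) = z - 1 = -1 + z)
L(T, c) = (-3 + T)*(T + c) (L(T, c) = ((-1 + T) - 2)*(T + c) = (-3 + T)*(T + c))
L(5, -41) - 1*(-4611) = (5**2 - 3*5 - 3*(-41) + 5*(-41)) - 1*(-4611) = (25 - 15 + 123 - 205) + 4611 = -72 + 4611 = 4539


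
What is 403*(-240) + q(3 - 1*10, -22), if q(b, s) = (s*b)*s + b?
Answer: -100115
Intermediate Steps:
q(b, s) = b + b*s² (q(b, s) = (b*s)*s + b = b*s² + b = b + b*s²)
403*(-240) + q(3 - 1*10, -22) = 403*(-240) + (3 - 1*10)*(1 + (-22)²) = -96720 + (3 - 10)*(1 + 484) = -96720 - 7*485 = -96720 - 3395 = -100115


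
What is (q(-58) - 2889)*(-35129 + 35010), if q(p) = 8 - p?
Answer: 335937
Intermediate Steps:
(q(-58) - 2889)*(-35129 + 35010) = ((8 - 1*(-58)) - 2889)*(-35129 + 35010) = ((8 + 58) - 2889)*(-119) = (66 - 2889)*(-119) = -2823*(-119) = 335937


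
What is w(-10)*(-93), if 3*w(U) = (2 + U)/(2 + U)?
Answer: -31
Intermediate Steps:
w(U) = ⅓ (w(U) = ((2 + U)/(2 + U))/3 = (⅓)*1 = ⅓)
w(-10)*(-93) = (⅓)*(-93) = -31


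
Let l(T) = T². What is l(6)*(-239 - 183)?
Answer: -15192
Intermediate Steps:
l(6)*(-239 - 183) = 6²*(-239 - 183) = 36*(-422) = -15192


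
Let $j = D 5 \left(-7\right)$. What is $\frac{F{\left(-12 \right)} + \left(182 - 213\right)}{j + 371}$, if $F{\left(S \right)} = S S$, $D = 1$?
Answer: $\frac{113}{336} \approx 0.33631$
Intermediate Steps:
$j = -35$ ($j = 1 \cdot 5 \left(-7\right) = 5 \left(-7\right) = -35$)
$F{\left(S \right)} = S^{2}$
$\frac{F{\left(-12 \right)} + \left(182 - 213\right)}{j + 371} = \frac{\left(-12\right)^{2} + \left(182 - 213\right)}{-35 + 371} = \frac{144 + \left(182 - 213\right)}{336} = \left(144 - 31\right) \frac{1}{336} = 113 \cdot \frac{1}{336} = \frac{113}{336}$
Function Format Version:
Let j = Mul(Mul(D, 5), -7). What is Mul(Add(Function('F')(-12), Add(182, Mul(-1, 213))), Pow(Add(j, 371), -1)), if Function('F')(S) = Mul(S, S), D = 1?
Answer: Rational(113, 336) ≈ 0.33631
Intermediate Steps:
j = -35 (j = Mul(Mul(1, 5), -7) = Mul(5, -7) = -35)
Function('F')(S) = Pow(S, 2)
Mul(Add(Function('F')(-12), Add(182, Mul(-1, 213))), Pow(Add(j, 371), -1)) = Mul(Add(Pow(-12, 2), Add(182, Mul(-1, 213))), Pow(Add(-35, 371), -1)) = Mul(Add(144, Add(182, -213)), Pow(336, -1)) = Mul(Add(144, -31), Rational(1, 336)) = Mul(113, Rational(1, 336)) = Rational(113, 336)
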